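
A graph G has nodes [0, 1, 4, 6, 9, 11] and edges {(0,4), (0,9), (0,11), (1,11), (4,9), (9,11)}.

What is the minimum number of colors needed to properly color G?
Clique number ω(G) = 3 (lower bound: χ ≥ ω).
The clique on [0, 9, 11] has size 3, forcing χ ≥ 3, and the coloring below uses 3 colors, so χ(G) = 3.
A valid 3-coloring: color 1: [4, 6, 11]; color 2: [1, 9]; color 3: [0].

χ(G) = 3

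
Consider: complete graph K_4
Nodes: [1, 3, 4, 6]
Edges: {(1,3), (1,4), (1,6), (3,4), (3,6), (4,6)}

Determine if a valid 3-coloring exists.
The clique on vertices [1, 3, 4, 6] has size 4 > 3, so it alone needs 4 colors.

No, G is not 3-colorable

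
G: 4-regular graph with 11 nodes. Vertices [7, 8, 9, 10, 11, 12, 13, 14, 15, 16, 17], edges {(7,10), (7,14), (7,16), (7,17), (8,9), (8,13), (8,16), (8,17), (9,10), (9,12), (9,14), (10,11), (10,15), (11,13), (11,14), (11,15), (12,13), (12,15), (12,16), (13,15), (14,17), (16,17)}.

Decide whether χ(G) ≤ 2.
No, G is not 2-colorable

The clique on vertices [7, 16, 17] has size 3 > 2, so it alone needs 3 colors.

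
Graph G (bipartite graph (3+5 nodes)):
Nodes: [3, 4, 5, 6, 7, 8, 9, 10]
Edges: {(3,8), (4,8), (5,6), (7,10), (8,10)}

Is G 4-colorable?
Yes, G is 4-colorable

A valid 4-coloring: color 1: [6, 7, 8, 9]; color 2: [3, 4, 5, 10].
(χ(G) = 2 ≤ 4.)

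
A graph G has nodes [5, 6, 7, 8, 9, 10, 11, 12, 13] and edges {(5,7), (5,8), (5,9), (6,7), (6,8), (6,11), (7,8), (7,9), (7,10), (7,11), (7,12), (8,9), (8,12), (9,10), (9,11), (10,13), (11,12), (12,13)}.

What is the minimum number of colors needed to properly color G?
χ(G) = 4

Clique number ω(G) = 4 (lower bound: χ ≥ ω).
The clique on [5, 7, 8, 9] has size 4, forcing χ ≥ 4, and the coloring below uses 4 colors, so χ(G) = 4.
A valid 4-coloring: color 1: [7, 13]; color 2: [8, 10, 11]; color 3: [6, 9, 12]; color 4: [5].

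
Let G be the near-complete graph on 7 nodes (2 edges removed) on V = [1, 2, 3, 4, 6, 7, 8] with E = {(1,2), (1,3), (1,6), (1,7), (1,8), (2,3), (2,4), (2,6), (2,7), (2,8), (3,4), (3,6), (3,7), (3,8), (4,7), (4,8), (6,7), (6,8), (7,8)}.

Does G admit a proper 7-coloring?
Yes, G is 7-colorable

A valid 7-coloring: color 1: [3]; color 2: [7]; color 3: [2]; color 4: [8]; color 5: [4, 6]; color 6: [1].
(χ(G) = 6 ≤ 7.)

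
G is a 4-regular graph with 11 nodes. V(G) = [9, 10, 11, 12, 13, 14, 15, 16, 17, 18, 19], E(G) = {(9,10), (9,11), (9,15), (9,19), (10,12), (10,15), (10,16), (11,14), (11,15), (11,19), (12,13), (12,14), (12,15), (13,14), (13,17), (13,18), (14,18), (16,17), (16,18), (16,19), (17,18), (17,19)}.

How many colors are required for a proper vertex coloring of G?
χ(G) = 4

Clique number ω(G) = 3 (lower bound: χ ≥ ω).
Suppose a proper 3-coloring c exists. The clique [9, 10, 15] takes 3 distinct colors; by symmetry let c(9) = 1, c(10) = 2, c(15) = 3.
- Vertex 11: neighbors [9, 15] already have colors [1, 3] ⇒ c(11) = 2.
- Vertex 12: neighbors [10, 15] already have colors [2, 3] ⇒ c(12) = 1.
- Vertex 14: neighbors [12, 11] already have colors [1, 2] ⇒ c(14) = 3.
- Vertex 13: neighbors [12, 14] already have colors [1, 3] ⇒ c(13) = 2.
- Vertex 18: neighbors [13, 14] already have colors [2, 3] ⇒ c(18) = 1.
- Vertex 16: neighbors [18, 10] already have colors [1, 2] ⇒ c(16) = 3.
- Vertex 17: neighbors [18, 13, 16] already have colors [1, 2, 3] — all 3 colors blocked. Contradiction.
The forced assignments end in a contradiction, so G has no proper 3-coloring (χ ≥ 4).
The coloring below uses 4 colors, so χ(G) = 4.
A valid 4-coloring: color 1: [12, 18, 19]; color 2: [14, 15, 17]; color 3: [9, 13, 16]; color 4: [10, 11].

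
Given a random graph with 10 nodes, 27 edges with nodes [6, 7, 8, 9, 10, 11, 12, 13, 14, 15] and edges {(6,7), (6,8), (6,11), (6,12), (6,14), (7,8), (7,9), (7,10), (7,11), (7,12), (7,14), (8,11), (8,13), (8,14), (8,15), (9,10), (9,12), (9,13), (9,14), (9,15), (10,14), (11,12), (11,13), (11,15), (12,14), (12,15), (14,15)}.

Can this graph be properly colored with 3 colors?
The clique on vertices [9, 12, 14, 15] has size 4 > 3, so it alone needs 4 colors.

No, G is not 3-colorable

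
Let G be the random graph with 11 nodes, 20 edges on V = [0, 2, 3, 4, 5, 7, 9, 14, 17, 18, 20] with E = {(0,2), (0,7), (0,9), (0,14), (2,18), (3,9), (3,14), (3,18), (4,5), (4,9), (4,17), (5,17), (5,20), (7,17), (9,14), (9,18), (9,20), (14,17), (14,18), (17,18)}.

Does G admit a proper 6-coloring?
A valid 6-coloring: color 1: [2, 9, 17]; color 2: [0, 5, 18]; color 3: [4, 7, 14, 20]; color 4: [3].
(χ(G) = 4 ≤ 6.)

Yes, G is 6-colorable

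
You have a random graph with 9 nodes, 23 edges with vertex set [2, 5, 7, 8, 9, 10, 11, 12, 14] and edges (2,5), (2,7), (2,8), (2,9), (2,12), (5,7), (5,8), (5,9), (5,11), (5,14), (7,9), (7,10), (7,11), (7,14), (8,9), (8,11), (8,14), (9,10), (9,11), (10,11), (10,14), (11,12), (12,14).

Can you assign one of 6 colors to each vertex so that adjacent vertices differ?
A valid 6-coloring: color 1: [2, 11, 14]; color 2: [7, 8, 12]; color 3: [9]; color 4: [5, 10].
(χ(G) = 4 ≤ 6.)

Yes, G is 6-colorable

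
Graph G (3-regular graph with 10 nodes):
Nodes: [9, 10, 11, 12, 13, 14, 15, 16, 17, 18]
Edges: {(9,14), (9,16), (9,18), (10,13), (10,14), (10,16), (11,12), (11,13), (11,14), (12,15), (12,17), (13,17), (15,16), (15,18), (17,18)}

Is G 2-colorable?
A valid 2-coloring: color 1: [12, 13, 14, 16, 18]; color 2: [9, 10, 11, 15, 17].
(χ(G) = 2 ≤ 2.)

Yes, G is 2-colorable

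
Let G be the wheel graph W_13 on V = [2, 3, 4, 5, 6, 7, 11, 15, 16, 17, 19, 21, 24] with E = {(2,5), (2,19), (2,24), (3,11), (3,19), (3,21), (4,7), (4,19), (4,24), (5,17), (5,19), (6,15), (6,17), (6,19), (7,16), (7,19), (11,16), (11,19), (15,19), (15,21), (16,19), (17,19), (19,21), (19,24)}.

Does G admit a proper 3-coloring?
A valid 3-coloring: color 1: [19]; color 2: [2, 3, 4, 15, 16, 17]; color 3: [5, 6, 7, 11, 21, 24].
(χ(G) = 3 ≤ 3.)

Yes, G is 3-colorable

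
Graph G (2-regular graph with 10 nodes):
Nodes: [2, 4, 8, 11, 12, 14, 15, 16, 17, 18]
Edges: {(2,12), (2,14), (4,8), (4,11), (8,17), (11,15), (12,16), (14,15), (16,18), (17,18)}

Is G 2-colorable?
Yes, G is 2-colorable

A valid 2-coloring: color 1: [8, 11, 12, 14, 18]; color 2: [2, 4, 15, 16, 17].
(χ(G) = 2 ≤ 2.)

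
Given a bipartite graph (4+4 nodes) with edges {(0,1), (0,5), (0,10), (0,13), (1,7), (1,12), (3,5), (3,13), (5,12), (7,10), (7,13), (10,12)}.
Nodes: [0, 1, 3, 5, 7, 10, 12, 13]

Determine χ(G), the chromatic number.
Clique number ω(G) = 2 (lower bound: χ ≥ ω).
The graph is bipartite (no odd cycle), so 2 colors suffice: χ(G) = 2.
A valid 2-coloring: color 1: [0, 3, 7, 12]; color 2: [1, 5, 10, 13].

χ(G) = 2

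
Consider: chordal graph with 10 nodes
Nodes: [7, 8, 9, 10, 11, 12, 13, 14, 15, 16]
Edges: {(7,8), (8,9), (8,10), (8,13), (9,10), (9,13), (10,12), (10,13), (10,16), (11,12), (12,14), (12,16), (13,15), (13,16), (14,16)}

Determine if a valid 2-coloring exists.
No, G is not 2-colorable

The clique on vertices [8, 9, 10, 13] has size 4 > 2, so it alone needs 4 colors.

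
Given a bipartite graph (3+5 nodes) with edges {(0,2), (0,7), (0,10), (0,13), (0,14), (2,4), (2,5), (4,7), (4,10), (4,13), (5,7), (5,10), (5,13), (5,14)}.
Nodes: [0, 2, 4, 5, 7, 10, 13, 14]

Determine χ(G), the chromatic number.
χ(G) = 2

Clique number ω(G) = 2 (lower bound: χ ≥ ω).
The graph is bipartite (no odd cycle), so 2 colors suffice: χ(G) = 2.
A valid 2-coloring: color 1: [0, 4, 5]; color 2: [2, 7, 10, 13, 14].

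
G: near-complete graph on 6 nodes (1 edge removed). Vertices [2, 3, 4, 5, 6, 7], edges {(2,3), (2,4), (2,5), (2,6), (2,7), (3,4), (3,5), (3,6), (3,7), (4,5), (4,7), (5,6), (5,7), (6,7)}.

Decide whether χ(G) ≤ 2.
No, G is not 2-colorable

The clique on vertices [2, 3, 4, 5, 7] has size 5 > 2, so it alone needs 5 colors.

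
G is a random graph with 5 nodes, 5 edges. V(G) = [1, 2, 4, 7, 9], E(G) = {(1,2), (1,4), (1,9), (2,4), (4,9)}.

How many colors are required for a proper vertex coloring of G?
χ(G) = 3

Clique number ω(G) = 3 (lower bound: χ ≥ ω).
The clique on [1, 4, 9] has size 3, forcing χ ≥ 3, and the coloring below uses 3 colors, so χ(G) = 3.
A valid 3-coloring: color 1: [1, 7]; color 2: [4]; color 3: [2, 9].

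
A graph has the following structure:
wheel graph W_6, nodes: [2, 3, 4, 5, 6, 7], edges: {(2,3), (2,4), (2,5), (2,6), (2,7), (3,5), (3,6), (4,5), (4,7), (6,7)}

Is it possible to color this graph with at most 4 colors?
A valid 4-coloring: color 1: [2]; color 2: [3, 7]; color 3: [5, 6]; color 4: [4].
(χ(G) = 4 ≤ 4.)

Yes, G is 4-colorable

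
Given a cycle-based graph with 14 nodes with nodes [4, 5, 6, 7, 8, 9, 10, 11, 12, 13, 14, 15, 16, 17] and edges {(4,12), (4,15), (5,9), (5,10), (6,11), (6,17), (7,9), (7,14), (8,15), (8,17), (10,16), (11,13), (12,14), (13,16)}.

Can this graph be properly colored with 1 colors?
Edge (4,12) forces its endpoints to differ, so 1 color is not enough.

No, G is not 1-colorable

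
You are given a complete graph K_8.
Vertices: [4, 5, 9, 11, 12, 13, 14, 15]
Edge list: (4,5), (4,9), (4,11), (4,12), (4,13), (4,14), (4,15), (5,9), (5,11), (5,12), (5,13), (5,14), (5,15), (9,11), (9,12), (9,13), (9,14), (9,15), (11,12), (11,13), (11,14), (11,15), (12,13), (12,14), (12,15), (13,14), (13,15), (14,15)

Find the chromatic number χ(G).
χ(G) = 8

Clique number ω(G) = 8 (lower bound: χ ≥ ω).
The clique on [4, 5, 9, 11, 12, 13, 14, 15] has size 8, forcing χ ≥ 8, and the coloring below uses 8 colors, so χ(G) = 8.
A valid 8-coloring: color 1: [15]; color 2: [14]; color 3: [13]; color 4: [12]; color 5: [11]; color 6: [5]; color 7: [9]; color 8: [4].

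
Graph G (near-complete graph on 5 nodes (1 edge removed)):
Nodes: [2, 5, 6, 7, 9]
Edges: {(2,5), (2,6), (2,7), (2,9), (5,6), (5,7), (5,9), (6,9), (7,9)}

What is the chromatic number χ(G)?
Clique number ω(G) = 4 (lower bound: χ ≥ ω).
The clique on [2, 5, 6, 9] has size 4, forcing χ ≥ 4, and the coloring below uses 4 colors, so χ(G) = 4.
A valid 4-coloring: color 1: [9]; color 2: [5]; color 3: [2]; color 4: [6, 7].

χ(G) = 4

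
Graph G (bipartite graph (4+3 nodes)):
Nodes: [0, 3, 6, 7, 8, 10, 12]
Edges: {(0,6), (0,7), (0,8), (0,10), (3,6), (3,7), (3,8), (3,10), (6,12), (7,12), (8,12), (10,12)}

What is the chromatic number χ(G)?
Clique number ω(G) = 2 (lower bound: χ ≥ ω).
The graph is bipartite (no odd cycle), so 2 colors suffice: χ(G) = 2.
A valid 2-coloring: color 1: [0, 3, 12]; color 2: [6, 7, 8, 10].

χ(G) = 2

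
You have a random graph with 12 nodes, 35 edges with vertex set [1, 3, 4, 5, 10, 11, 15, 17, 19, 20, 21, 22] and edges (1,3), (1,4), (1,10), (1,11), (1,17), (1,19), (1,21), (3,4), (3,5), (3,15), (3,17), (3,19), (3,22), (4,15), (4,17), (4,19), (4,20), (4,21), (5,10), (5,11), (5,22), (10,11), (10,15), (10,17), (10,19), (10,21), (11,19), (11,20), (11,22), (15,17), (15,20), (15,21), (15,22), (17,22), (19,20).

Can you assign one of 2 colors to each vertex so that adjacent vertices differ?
No, G is not 2-colorable

The clique on vertices [1, 10, 11, 19] has size 4 > 2, so it alone needs 4 colors.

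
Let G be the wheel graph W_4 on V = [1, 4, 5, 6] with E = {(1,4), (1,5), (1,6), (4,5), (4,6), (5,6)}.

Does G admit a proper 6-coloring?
Yes, G is 6-colorable

A valid 6-coloring: color 1: [1]; color 2: [6]; color 3: [4]; color 4: [5].
(χ(G) = 4 ≤ 6.)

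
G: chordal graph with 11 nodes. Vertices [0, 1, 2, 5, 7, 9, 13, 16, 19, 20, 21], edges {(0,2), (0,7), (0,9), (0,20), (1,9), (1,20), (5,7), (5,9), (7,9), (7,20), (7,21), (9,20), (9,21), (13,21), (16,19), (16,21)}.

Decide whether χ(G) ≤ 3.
No, G is not 3-colorable

The clique on vertices [0, 7, 9, 20] has size 4 > 3, so it alone needs 4 colors.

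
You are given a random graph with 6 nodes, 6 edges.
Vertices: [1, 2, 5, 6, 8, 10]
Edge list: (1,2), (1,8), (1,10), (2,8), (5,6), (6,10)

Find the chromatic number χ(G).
Clique number ω(G) = 3 (lower bound: χ ≥ ω).
The clique on [1, 2, 8] has size 3, forcing χ ≥ 3, and the coloring below uses 3 colors, so χ(G) = 3.
A valid 3-coloring: color 1: [1, 6]; color 2: [2, 5, 10]; color 3: [8].

χ(G) = 3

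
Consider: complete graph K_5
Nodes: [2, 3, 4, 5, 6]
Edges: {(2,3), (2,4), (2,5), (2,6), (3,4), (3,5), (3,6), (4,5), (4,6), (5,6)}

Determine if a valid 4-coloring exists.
No, G is not 4-colorable

The clique on vertices [2, 3, 4, 5, 6] has size 5 > 4, so it alone needs 5 colors.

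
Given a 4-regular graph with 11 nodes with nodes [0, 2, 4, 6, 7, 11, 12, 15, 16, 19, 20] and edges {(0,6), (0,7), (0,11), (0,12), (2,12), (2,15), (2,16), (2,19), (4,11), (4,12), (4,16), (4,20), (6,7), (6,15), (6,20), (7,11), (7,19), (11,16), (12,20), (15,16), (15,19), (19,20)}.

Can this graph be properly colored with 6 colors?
A valid 6-coloring: color 1: [0, 16, 20]; color 2: [2, 4, 6]; color 3: [11, 12, 19]; color 4: [7, 15].
(χ(G) = 4 ≤ 6.)

Yes, G is 6-colorable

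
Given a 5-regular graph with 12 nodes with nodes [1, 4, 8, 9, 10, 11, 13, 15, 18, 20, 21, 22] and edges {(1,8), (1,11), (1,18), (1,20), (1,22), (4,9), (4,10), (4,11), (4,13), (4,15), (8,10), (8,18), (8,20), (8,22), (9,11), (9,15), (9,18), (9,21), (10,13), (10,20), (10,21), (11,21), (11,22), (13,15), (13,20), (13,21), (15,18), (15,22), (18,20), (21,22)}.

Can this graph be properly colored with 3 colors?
No, G is not 3-colorable

The clique on vertices [1, 8, 18, 20] has size 4 > 3, so it alone needs 4 colors.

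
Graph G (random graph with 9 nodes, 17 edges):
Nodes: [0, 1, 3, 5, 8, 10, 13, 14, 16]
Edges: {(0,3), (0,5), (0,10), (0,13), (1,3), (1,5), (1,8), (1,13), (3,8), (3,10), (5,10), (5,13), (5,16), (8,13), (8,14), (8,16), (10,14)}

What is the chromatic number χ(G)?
Clique number ω(G) = 3 (lower bound: χ ≥ ω).
Suppose a proper 3-coloring c exists. The clique [0, 3, 10] takes 3 distinct colors; by symmetry let c(0) = 1, c(3) = 2, c(10) = 3.
- Vertex 5: neighbors [0, 10] already have colors [1, 3] ⇒ c(5) = 2.
- Vertex 13: neighbors [0, 5] already have colors [1, 2] ⇒ c(13) = 3.
- Vertex 8: neighbors [3, 13] already have colors [2, 3] ⇒ c(8) = 1.
- Vertex 1: neighbors [8, 3, 13] already have colors [1, 2, 3] — all 3 colors blocked. Contradiction.
The forced assignments end in a contradiction, so G has no proper 3-coloring (χ ≥ 4).
The coloring below uses 4 colors, so χ(G) = 4.
A valid 4-coloring: color 1: [5, 8]; color 2: [1, 10, 16]; color 3: [3, 13, 14]; color 4: [0].

χ(G) = 4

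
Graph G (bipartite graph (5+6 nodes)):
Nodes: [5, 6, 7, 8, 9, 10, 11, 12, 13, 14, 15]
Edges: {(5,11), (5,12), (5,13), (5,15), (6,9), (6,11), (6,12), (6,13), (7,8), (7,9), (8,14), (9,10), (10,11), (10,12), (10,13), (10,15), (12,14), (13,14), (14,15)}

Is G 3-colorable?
Yes, G is 3-colorable

A valid 3-coloring: color 1: [5, 6, 7, 10, 14]; color 2: [8, 9, 11, 12, 13, 15].
(χ(G) = 2 ≤ 3.)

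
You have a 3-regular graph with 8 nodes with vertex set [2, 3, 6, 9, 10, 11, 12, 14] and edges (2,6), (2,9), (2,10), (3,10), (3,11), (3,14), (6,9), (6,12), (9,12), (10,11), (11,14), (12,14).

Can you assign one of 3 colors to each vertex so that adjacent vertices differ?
A valid 3-coloring: color 1: [6, 10, 14]; color 2: [3, 9]; color 3: [2, 11, 12].
(χ(G) = 3 ≤ 3.)

Yes, G is 3-colorable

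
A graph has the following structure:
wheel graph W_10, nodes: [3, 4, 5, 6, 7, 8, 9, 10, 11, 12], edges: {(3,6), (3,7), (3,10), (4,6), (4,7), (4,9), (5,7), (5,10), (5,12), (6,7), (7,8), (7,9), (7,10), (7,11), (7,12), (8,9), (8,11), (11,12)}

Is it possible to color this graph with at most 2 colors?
No, G is not 2-colorable

The clique on vertices [3, 7, 10] has size 3 > 2, so it alone needs 3 colors.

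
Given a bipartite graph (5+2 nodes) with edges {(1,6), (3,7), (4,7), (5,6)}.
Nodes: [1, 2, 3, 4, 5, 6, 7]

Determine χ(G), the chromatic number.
Clique number ω(G) = 2 (lower bound: χ ≥ ω).
The graph is bipartite (no odd cycle), so 2 colors suffice: χ(G) = 2.
A valid 2-coloring: color 1: [2, 6, 7]; color 2: [1, 3, 4, 5].

χ(G) = 2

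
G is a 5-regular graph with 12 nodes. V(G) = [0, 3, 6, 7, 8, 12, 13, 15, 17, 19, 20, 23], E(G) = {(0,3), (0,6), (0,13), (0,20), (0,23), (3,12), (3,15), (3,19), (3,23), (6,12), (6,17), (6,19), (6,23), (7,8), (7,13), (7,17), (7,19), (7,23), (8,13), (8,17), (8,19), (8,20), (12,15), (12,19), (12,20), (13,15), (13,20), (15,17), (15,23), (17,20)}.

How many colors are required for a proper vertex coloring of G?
χ(G) = 4

Clique number ω(G) = 3 (lower bound: χ ≥ ω).
Suppose a proper 3-coloring c exists. The clique [0, 3, 23] takes 3 distinct colors; by symmetry let c(0) = 1, c(3) = 2, c(23) = 3.
- Vertex 6: neighbors [0, 23] already have colors [1, 3] ⇒ c(6) = 2.
- Vertex 15: neighbors [3, 23] already have colors [2, 3] ⇒ c(15) = 1.
- Vertex 17: neighbors [15, 6] already have colors [1, 2] ⇒ c(17) = 3.
- Vertex 20: neighbors [0, 17] already have colors [1, 3] ⇒ c(20) = 2.
- Vertex 8: neighbors [20, 17] already have colors [2, 3] ⇒ c(8) = 1.
- Vertex 7: neighbors [8, 17] already have colors [1, 3] ⇒ c(7) = 2.
- Vertex 12: neighbors [15, 3] already have colors [1, 2] ⇒ c(12) = 3.
- Vertex 19: neighbors [8, 3, 12] already have colors [1, 2, 3] — all 3 colors blocked. Contradiction.
The forced assignments end in a contradiction, so G has no proper 3-coloring (χ ≥ 4).
The coloring below uses 4 colors, so χ(G) = 4.
A valid 4-coloring: color 1: [13, 17, 19, 23]; color 2: [3, 6, 7, 20]; color 3: [0, 8, 15]; color 4: [12].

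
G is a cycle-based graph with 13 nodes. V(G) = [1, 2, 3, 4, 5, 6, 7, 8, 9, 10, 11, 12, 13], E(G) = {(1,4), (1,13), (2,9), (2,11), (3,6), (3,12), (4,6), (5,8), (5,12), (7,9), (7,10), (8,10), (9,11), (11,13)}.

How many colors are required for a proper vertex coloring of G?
Clique number ω(G) = 3 (lower bound: χ ≥ ω).
The clique on [2, 9, 11] has size 3, forcing χ ≥ 3, and the coloring below uses 3 colors, so χ(G) = 3.
A valid 3-coloring: color 1: [1, 6, 7, 8, 11, 12]; color 2: [3, 4, 5, 9, 10, 13]; color 3: [2].

χ(G) = 3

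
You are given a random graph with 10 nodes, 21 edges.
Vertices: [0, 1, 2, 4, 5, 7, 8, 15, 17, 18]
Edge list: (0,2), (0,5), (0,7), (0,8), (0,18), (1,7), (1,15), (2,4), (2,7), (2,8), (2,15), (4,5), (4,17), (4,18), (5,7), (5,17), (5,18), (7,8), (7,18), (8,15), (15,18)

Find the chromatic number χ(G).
χ(G) = 4

Clique number ω(G) = 4 (lower bound: χ ≥ ω).
The clique on [0, 2, 7, 8] has size 4, forcing χ ≥ 4, and the coloring below uses 4 colors, so χ(G) = 4.
A valid 4-coloring: color 1: [4, 7, 15]; color 2: [0, 1, 17]; color 3: [2, 18]; color 4: [5, 8].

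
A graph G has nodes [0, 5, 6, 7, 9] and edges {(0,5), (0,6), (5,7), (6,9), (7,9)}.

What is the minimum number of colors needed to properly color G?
χ(G) = 3

Clique number ω(G) = 2 (lower bound: χ ≥ ω).
Odd cycle [0, 6, 9, 7, 5] needs 3 colors (χ ≥ 3).
The coloring below uses 3 colors, so χ(G) = 3.
A valid 3-coloring: color 1: [0, 7]; color 2: [5, 6]; color 3: [9].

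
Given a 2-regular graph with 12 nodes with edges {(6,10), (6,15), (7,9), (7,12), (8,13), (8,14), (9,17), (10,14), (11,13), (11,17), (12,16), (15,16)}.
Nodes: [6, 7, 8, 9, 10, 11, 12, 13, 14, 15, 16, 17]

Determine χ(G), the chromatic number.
Clique number ω(G) = 2 (lower bound: χ ≥ ω).
The graph is bipartite (no odd cycle), so 2 colors suffice: χ(G) = 2.
A valid 2-coloring: color 1: [6, 7, 13, 14, 16, 17]; color 2: [8, 9, 10, 11, 12, 15].

χ(G) = 2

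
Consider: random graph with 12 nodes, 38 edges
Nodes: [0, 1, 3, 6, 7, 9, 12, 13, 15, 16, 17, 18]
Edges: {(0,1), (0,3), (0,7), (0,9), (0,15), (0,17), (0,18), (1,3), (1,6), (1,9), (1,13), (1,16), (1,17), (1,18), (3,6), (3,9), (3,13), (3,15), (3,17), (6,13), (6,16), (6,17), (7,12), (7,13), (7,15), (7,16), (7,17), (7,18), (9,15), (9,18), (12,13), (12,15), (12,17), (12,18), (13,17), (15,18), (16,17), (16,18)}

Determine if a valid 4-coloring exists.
The clique on vertices [1, 3, 6, 13, 17] has size 5 > 4, so it alone needs 5 colors.

No, G is not 4-colorable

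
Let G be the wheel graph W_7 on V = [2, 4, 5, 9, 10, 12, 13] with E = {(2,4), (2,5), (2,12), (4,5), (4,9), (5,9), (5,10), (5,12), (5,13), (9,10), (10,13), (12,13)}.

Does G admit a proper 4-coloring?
Yes, G is 4-colorable

A valid 4-coloring: color 1: [5]; color 2: [4, 10, 12]; color 3: [2, 9, 13].
(χ(G) = 3 ≤ 4.)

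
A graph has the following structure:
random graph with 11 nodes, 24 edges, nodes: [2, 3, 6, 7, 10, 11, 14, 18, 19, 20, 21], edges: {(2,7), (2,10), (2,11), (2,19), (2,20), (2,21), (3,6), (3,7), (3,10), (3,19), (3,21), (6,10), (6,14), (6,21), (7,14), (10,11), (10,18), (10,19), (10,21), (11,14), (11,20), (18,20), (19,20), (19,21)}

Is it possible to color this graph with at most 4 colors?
Yes, G is 4-colorable

A valid 4-coloring: color 1: [7, 10, 20]; color 2: [2, 3, 14, 18]; color 3: [6, 11, 19]; color 4: [21].
(χ(G) = 4 ≤ 4.)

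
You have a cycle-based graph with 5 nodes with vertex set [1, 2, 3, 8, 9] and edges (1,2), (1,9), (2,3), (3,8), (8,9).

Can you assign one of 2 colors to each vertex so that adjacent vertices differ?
Odd cycle [1, 2, 3, 8, 9] needs 3 colors (χ ≥ 3).
Hence χ(G) ≥ 3 > 2, so no proper 2-coloring exists.

No, G is not 2-colorable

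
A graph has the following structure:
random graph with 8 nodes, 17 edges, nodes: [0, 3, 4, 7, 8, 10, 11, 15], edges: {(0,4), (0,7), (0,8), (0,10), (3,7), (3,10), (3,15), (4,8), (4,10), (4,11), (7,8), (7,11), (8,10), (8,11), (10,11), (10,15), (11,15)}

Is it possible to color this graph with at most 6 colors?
Yes, G is 6-colorable

A valid 6-coloring: color 1: [7, 10]; color 2: [0, 3, 11]; color 3: [8, 15]; color 4: [4].
(χ(G) = 4 ≤ 6.)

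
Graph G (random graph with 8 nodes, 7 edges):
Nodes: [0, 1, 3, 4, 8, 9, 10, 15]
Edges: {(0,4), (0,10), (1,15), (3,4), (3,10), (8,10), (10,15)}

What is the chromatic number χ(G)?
Clique number ω(G) = 2 (lower bound: χ ≥ ω).
The graph is bipartite (no odd cycle), so 2 colors suffice: χ(G) = 2.
A valid 2-coloring: color 1: [1, 4, 9, 10]; color 2: [0, 3, 8, 15].

χ(G) = 2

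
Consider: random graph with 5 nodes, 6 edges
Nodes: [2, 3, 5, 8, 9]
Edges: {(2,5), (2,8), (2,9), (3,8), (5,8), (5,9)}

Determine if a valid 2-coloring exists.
The clique on vertices [2, 5, 8] has size 3 > 2, so it alone needs 3 colors.

No, G is not 2-colorable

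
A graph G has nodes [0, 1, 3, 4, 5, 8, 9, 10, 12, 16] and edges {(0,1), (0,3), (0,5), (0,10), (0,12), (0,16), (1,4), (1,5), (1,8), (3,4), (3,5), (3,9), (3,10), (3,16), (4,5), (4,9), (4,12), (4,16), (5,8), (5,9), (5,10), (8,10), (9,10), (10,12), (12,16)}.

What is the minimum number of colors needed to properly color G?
Clique number ω(G) = 4 (lower bound: χ ≥ ω).
The clique on [0, 3, 5, 10] has size 4, forcing χ ≥ 4, and the coloring below uses 4 colors, so χ(G) = 4.
A valid 4-coloring: color 1: [5, 16]; color 2: [4, 10]; color 3: [0, 8, 9]; color 4: [1, 3, 12].

χ(G) = 4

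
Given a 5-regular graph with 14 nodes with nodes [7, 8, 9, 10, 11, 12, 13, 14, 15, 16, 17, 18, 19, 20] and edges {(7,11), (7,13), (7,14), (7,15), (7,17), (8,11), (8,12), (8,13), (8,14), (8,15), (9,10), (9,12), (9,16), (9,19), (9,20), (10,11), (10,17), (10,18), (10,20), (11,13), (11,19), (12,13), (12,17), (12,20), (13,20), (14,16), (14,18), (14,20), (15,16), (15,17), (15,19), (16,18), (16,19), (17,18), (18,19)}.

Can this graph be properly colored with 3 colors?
Suppose a proper 3-coloring c exists. The clique [7, 11, 13] takes 3 distinct colors; by symmetry let c(7) = 1, c(11) = 2, c(13) = 3.
- Vertex 8: neighbors [11, 13] already have colors [2, 3] ⇒ c(8) = 1.
- Vertex 12: neighbors [8, 13] already have colors [1, 3] ⇒ c(12) = 2.
- Vertex 17: neighbors [7, 12] already have colors [1, 2] ⇒ c(17) = 3.
- Vertex 10: neighbors [11, 17] already have colors [2, 3] ⇒ c(10) = 1.
- Vertex 20: neighbors [10, 12, 13] already have colors [1, 2, 3] — all 3 colors blocked. Contradiction.
The forced assignments end in a contradiction, so G has no proper 3-coloring (χ ≥ 4).

No, G is not 3-colorable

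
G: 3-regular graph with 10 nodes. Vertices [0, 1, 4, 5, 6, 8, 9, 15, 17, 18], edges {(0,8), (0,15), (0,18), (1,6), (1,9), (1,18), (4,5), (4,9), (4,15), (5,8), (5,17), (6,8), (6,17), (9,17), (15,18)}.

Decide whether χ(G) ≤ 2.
No, G is not 2-colorable

The clique on vertices [0, 15, 18] has size 3 > 2, so it alone needs 3 colors.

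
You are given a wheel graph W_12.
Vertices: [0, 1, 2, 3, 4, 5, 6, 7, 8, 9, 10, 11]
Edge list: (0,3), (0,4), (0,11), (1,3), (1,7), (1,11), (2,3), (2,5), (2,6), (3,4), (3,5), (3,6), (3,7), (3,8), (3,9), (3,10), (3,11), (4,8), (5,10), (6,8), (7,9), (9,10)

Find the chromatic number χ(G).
Clique number ω(G) = 3 (lower bound: χ ≥ ω).
Odd cycle [6, 8, 4, 0, 11, 1, 7, 9, 10, 5, 2] needs 3 colors (χ ≥ 3).
Vertex 3 is adjacent to every vertex of [0, 1, 2, 4, 5, 6, 7, 8, 9, 10, 11], which already need 3 colors among themselves, so 3 needs a new color (χ ≥ 4).
The coloring below uses 4 colors, so χ(G) = 4.
A valid 4-coloring: color 1: [3]; color 2: [4, 5, 6, 7, 11]; color 3: [0, 1, 2, 8, 9]; color 4: [10].

χ(G) = 4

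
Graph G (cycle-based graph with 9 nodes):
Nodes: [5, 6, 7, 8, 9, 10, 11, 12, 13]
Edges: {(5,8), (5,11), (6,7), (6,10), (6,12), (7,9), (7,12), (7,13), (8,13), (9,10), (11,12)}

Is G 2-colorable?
No, G is not 2-colorable

The clique on vertices [6, 7, 12] has size 3 > 2, so it alone needs 3 colors.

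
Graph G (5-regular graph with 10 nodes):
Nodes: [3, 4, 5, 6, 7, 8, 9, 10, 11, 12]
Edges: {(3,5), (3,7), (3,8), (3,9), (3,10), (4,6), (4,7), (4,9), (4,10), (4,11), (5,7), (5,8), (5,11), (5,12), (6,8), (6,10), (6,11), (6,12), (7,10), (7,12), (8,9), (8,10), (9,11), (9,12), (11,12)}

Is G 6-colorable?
Yes, G is 6-colorable

A valid 6-coloring: color 1: [5, 9, 10]; color 2: [4, 8, 12]; color 3: [3, 6]; color 4: [7, 11].
(χ(G) = 4 ≤ 6.)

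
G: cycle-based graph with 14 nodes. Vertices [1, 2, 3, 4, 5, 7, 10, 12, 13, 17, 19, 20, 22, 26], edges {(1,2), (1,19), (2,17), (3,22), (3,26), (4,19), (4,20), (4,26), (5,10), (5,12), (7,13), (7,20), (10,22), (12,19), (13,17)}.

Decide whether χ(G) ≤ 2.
A valid 2-coloring: color 1: [1, 3, 4, 7, 10, 12, 17]; color 2: [2, 5, 13, 19, 20, 22, 26].
(χ(G) = 2 ≤ 2.)

Yes, G is 2-colorable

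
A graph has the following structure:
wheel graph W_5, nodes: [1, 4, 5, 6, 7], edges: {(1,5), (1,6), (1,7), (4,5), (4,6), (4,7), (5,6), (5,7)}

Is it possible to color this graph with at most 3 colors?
Yes, G is 3-colorable

A valid 3-coloring: color 1: [5]; color 2: [1, 4]; color 3: [6, 7].
(χ(G) = 3 ≤ 3.)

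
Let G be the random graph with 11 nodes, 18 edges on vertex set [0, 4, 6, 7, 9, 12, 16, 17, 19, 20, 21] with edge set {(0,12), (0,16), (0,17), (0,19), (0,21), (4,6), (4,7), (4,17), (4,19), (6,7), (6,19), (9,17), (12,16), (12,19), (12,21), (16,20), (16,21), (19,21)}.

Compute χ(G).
Clique number ω(G) = 4 (lower bound: χ ≥ ω).
The clique on [0, 12, 16, 21] has size 4, forcing χ ≥ 4, and the coloring below uses 4 colors, so χ(G) = 4.
A valid 4-coloring: color 1: [0, 4, 9, 20]; color 2: [7, 16, 17, 19]; color 3: [6, 21]; color 4: [12].

χ(G) = 4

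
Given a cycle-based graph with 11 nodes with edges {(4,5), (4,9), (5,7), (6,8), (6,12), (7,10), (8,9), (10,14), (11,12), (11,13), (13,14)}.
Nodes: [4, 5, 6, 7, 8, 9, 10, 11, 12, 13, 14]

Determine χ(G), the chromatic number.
χ(G) = 3

Clique number ω(G) = 2 (lower bound: χ ≥ ω).
Odd cycle [8, 9, 4, 5, 7, 10, 14, 13, 11, 12, 6] needs 3 colors (χ ≥ 3).
The coloring below uses 3 colors, so χ(G) = 3.
A valid 3-coloring: color 1: [4, 7, 8, 12, 14]; color 2: [5, 6, 9, 10, 13]; color 3: [11].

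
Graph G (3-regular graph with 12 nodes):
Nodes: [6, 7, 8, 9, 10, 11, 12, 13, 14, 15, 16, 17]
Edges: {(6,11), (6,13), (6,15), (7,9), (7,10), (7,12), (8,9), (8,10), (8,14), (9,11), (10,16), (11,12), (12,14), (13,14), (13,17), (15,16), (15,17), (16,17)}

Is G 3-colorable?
Yes, G is 3-colorable

A valid 3-coloring: color 1: [7, 8, 11, 13, 15]; color 2: [6, 9, 10, 14, 17]; color 3: [12, 16].
(χ(G) = 3 ≤ 3.)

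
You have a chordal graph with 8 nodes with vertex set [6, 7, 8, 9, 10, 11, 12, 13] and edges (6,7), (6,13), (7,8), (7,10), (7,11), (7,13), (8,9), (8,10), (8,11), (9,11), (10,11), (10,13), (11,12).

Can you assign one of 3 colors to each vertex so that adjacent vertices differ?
The clique on vertices [7, 8, 10, 11] has size 4 > 3, so it alone needs 4 colors.

No, G is not 3-colorable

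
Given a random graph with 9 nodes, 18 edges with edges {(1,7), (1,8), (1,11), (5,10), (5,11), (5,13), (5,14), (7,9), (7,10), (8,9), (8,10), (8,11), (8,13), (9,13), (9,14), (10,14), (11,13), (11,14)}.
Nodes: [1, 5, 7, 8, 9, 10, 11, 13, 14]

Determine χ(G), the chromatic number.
χ(G) = 3

Clique number ω(G) = 3 (lower bound: χ ≥ ω).
The clique on [8, 9, 13] has size 3, forcing χ ≥ 3, and the coloring below uses 3 colors, so χ(G) = 3.
A valid 3-coloring: color 1: [5, 7, 8]; color 2: [9, 10, 11]; color 3: [1, 13, 14].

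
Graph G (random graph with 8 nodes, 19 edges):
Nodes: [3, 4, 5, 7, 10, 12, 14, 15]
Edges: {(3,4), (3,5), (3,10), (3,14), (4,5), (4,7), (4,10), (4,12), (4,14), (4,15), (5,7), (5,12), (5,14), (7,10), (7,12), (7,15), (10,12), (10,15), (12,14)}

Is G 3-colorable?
The clique on vertices [4, 7, 10, 12] has size 4 > 3, so it alone needs 4 colors.

No, G is not 3-colorable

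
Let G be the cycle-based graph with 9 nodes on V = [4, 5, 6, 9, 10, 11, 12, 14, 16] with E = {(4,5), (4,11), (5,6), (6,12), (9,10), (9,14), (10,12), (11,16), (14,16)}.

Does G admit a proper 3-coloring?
Yes, G is 3-colorable

A valid 3-coloring: color 1: [5, 9, 11, 12]; color 2: [4, 6, 10, 14]; color 3: [16].
(χ(G) = 3 ≤ 3.)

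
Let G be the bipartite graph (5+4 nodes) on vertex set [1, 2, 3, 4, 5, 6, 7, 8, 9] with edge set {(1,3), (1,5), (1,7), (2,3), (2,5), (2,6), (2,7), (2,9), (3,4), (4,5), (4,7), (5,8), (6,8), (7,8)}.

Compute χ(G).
Clique number ω(G) = 2 (lower bound: χ ≥ ω).
The graph is bipartite (no odd cycle), so 2 colors suffice: χ(G) = 2.
A valid 2-coloring: color 1: [1, 2, 4, 8]; color 2: [3, 5, 6, 7, 9].

χ(G) = 2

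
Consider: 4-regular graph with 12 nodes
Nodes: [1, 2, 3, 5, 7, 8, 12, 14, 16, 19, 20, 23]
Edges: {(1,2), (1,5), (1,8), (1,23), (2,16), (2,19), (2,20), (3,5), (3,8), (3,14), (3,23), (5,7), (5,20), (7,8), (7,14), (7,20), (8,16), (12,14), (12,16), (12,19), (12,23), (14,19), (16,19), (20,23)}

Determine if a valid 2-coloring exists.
The clique on vertices [5, 7, 20] has size 3 > 2, so it alone needs 3 colors.

No, G is not 2-colorable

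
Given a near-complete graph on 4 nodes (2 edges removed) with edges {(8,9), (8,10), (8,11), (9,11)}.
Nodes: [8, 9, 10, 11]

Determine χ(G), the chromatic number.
Clique number ω(G) = 3 (lower bound: χ ≥ ω).
The clique on [8, 9, 11] has size 3, forcing χ ≥ 3, and the coloring below uses 3 colors, so χ(G) = 3.
A valid 3-coloring: color 1: [8]; color 2: [9, 10]; color 3: [11].

χ(G) = 3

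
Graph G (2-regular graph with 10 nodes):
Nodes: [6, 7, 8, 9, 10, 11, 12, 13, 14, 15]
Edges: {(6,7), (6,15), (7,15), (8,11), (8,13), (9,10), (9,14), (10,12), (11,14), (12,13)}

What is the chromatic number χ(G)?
Clique number ω(G) = 3 (lower bound: χ ≥ ω).
The clique on [6, 7, 15] has size 3, forcing χ ≥ 3, and the coloring below uses 3 colors, so χ(G) = 3.
A valid 3-coloring: color 1: [8, 12, 14, 15]; color 2: [6, 10, 11, 13]; color 3: [7, 9].

χ(G) = 3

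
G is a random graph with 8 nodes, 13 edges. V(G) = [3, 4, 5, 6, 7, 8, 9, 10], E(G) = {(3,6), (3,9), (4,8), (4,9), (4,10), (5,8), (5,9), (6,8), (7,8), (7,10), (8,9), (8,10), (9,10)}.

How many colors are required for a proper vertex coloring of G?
Clique number ω(G) = 4 (lower bound: χ ≥ ω).
The clique on [4, 8, 9, 10] has size 4, forcing χ ≥ 4, and the coloring below uses 4 colors, so χ(G) = 4.
A valid 4-coloring: color 1: [3, 8]; color 2: [6, 7, 9]; color 3: [5, 10]; color 4: [4].

χ(G) = 4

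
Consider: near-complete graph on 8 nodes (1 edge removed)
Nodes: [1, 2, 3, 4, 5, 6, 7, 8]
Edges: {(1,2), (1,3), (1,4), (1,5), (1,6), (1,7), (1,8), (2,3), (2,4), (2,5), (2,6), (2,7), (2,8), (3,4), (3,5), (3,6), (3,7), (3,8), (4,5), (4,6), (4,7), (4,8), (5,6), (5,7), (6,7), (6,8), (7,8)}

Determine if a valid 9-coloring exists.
Yes, G is 9-colorable

A valid 9-coloring: color 1: [2]; color 2: [6]; color 3: [3]; color 4: [1]; color 5: [4]; color 6: [7]; color 7: [5, 8].
(χ(G) = 7 ≤ 9.)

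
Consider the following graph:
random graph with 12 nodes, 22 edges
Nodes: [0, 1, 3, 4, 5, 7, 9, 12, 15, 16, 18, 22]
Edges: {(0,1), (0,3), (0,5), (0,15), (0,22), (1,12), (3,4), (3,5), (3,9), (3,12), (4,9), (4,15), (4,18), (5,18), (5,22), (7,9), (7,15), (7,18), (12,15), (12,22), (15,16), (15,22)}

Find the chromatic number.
Clique number ω(G) = 3 (lower bound: χ ≥ ω).
The clique on [0, 3, 5] has size 3, forcing χ ≥ 3, and the coloring below uses 3 colors, so χ(G) = 3.
A valid 3-coloring: color 1: [1, 5, 9, 15]; color 2: [0, 4, 7, 12, 16]; color 3: [3, 18, 22].

χ(G) = 3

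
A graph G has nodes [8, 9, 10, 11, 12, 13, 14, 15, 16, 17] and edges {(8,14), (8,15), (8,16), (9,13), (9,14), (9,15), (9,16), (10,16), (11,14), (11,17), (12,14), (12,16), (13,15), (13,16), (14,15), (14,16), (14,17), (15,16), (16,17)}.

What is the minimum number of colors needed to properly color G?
Clique number ω(G) = 4 (lower bound: χ ≥ ω).
The clique on [9, 13, 15, 16] has size 4, forcing χ ≥ 4, and the coloring below uses 4 colors, so χ(G) = 4.
A valid 4-coloring: color 1: [11, 16]; color 2: [10, 13, 14]; color 3: [12, 15, 17]; color 4: [8, 9].

χ(G) = 4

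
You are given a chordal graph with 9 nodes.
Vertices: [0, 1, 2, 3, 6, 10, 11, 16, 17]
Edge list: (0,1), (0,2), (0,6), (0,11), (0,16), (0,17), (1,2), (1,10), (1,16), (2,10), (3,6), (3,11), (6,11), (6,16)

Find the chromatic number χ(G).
Clique number ω(G) = 3 (lower bound: χ ≥ ω).
The clique on [0, 1, 16] has size 3, forcing χ ≥ 3, and the coloring below uses 3 colors, so χ(G) = 3.
A valid 3-coloring: color 1: [0, 3, 10]; color 2: [1, 6, 17]; color 3: [2, 11, 16].

χ(G) = 3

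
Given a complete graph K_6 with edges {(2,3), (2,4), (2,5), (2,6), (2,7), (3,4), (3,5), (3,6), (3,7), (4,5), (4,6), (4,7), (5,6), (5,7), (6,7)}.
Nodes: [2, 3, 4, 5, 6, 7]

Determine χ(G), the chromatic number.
χ(G) = 6

Clique number ω(G) = 6 (lower bound: χ ≥ ω).
The clique on [2, 3, 4, 5, 6, 7] has size 6, forcing χ ≥ 6, and the coloring below uses 6 colors, so χ(G) = 6.
A valid 6-coloring: color 1: [7]; color 2: [6]; color 3: [4]; color 4: [5]; color 5: [3]; color 6: [2].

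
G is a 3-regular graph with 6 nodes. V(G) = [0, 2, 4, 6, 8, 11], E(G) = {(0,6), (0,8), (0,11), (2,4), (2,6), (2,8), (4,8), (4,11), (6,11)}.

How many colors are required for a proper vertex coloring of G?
χ(G) = 3

Clique number ω(G) = 3 (lower bound: χ ≥ ω).
The clique on [0, 6, 11] has size 3, forcing χ ≥ 3, and the coloring below uses 3 colors, so χ(G) = 3.
A valid 3-coloring: color 1: [8, 11]; color 2: [0, 2]; color 3: [4, 6].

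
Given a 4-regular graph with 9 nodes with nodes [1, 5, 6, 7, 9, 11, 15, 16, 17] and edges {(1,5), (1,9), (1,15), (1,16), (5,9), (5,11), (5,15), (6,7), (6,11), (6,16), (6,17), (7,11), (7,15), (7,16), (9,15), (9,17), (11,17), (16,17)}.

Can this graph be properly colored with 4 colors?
A valid 4-coloring: color 1: [5, 7, 17]; color 2: [11, 15, 16]; color 3: [1, 6]; color 4: [9].
(χ(G) = 4 ≤ 4.)

Yes, G is 4-colorable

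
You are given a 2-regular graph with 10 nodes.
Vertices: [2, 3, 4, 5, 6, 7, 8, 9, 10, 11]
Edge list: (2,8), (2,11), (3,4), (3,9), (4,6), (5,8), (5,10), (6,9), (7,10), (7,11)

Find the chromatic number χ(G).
χ(G) = 2

Clique number ω(G) = 2 (lower bound: χ ≥ ω).
The graph is bipartite (no odd cycle), so 2 colors suffice: χ(G) = 2.
A valid 2-coloring: color 1: [3, 6, 8, 10, 11]; color 2: [2, 4, 5, 7, 9].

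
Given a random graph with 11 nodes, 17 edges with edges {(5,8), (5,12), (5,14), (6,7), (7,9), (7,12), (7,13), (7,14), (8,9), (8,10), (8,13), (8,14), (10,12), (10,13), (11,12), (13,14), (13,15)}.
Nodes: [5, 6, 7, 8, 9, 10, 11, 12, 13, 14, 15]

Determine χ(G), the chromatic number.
χ(G) = 4

Clique number ω(G) = 3 (lower bound: χ ≥ ω).
Suppose a proper 3-coloring c exists. The clique [5, 8, 14] takes 3 distinct colors; by symmetry let c(5) = 1, c(8) = 2, c(14) = 3.
- Vertex 13: neighbors [8, 14] already have colors [2, 3] ⇒ c(13) = 1.
- Vertex 7: neighbors [13, 14] already have colors [1, 3] ⇒ c(7) = 2.
- Vertex 12: neighbors [5, 7] already have colors [1, 2] ⇒ c(12) = 3.
- Vertex 10: neighbors [13, 8, 12] already have colors [1, 2, 3] — all 3 colors blocked. Contradiction.
The forced assignments end in a contradiction, so G has no proper 3-coloring (χ ≥ 4).
The coloring below uses 4 colors, so χ(G) = 4.
A valid 4-coloring: color 1: [5, 6, 9, 11, 13]; color 2: [7, 8, 15]; color 3: [12, 14]; color 4: [10].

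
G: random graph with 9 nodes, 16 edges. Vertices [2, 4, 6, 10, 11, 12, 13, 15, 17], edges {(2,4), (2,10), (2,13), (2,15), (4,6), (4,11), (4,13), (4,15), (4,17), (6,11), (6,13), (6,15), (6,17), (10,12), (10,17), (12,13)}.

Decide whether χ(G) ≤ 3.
A valid 3-coloring: color 1: [4, 10]; color 2: [2, 6, 12]; color 3: [11, 13, 15, 17].
(χ(G) = 3 ≤ 3.)

Yes, G is 3-colorable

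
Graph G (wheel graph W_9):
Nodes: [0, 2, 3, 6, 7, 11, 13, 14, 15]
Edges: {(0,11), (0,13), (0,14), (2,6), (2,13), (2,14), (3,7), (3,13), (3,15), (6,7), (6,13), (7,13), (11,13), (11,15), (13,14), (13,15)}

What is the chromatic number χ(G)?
χ(G) = 3

Clique number ω(G) = 3 (lower bound: χ ≥ ω).
The clique on [0, 11, 13] has size 3, forcing χ ≥ 3, and the coloring below uses 3 colors, so χ(G) = 3.
A valid 3-coloring: color 1: [13]; color 2: [3, 6, 11, 14]; color 3: [0, 2, 7, 15].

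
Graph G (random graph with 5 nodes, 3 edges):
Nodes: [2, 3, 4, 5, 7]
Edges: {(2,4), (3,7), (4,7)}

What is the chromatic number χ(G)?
χ(G) = 2

Clique number ω(G) = 2 (lower bound: χ ≥ ω).
The graph is bipartite (no odd cycle), so 2 colors suffice: χ(G) = 2.
A valid 2-coloring: color 1: [2, 5, 7]; color 2: [3, 4].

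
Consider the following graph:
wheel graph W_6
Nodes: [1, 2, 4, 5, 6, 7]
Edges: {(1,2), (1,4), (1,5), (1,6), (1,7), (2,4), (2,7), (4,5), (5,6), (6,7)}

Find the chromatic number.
Clique number ω(G) = 3 (lower bound: χ ≥ ω).
Odd cycle [6, 5, 4, 2, 7] needs 3 colors (χ ≥ 3).
Vertex 1 is adjacent to every vertex of [2, 4, 5, 6, 7], which already need 3 colors among themselves, so 1 needs a new color (χ ≥ 4).
The coloring below uses 4 colors, so χ(G) = 4.
A valid 4-coloring: color 1: [1]; color 2: [2, 6]; color 3: [5, 7]; color 4: [4].

χ(G) = 4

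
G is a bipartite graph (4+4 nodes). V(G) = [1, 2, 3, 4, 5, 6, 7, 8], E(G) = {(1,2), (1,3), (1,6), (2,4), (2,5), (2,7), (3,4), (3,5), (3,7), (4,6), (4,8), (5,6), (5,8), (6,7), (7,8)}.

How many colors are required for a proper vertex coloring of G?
Clique number ω(G) = 2 (lower bound: χ ≥ ω).
The graph is bipartite (no odd cycle), so 2 colors suffice: χ(G) = 2.
A valid 2-coloring: color 1: [2, 3, 6, 8]; color 2: [1, 4, 5, 7].

χ(G) = 2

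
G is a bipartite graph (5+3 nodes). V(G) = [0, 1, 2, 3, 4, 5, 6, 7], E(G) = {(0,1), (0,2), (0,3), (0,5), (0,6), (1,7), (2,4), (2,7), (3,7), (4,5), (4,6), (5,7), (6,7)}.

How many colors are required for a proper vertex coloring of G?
χ(G) = 2

Clique number ω(G) = 2 (lower bound: χ ≥ ω).
The graph is bipartite (no odd cycle), so 2 colors suffice: χ(G) = 2.
A valid 2-coloring: color 1: [0, 4, 7]; color 2: [1, 2, 3, 5, 6].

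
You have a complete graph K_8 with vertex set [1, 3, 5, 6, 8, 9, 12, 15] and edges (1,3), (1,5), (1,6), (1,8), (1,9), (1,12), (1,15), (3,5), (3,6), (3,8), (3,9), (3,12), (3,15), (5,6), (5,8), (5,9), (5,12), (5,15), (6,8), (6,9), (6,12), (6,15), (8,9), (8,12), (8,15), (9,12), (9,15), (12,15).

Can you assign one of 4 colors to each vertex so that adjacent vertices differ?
The clique on vertices [1, 3, 5, 6, 8, 9, 12, 15] has size 8 > 4, so it alone needs 8 colors.

No, G is not 4-colorable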